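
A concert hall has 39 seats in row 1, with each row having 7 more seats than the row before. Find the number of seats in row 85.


aₙ = a₁ + (n-1)d
= 39 + (85-1)×7
= 39 + 588
= 627

a_85 = 627


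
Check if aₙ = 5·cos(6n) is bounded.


For all n, -1 ≤ cos(6n) ≤ 1, so -5 ≤ 5·cos(6n) ≤ 5
Lower bound: -5, Upper bound: 5
The sequence IS bounded

Bounded (-5 ≤ aₙ ≤ 5)


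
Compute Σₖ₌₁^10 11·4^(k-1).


Sₙ = 11×(4^10 - 1)/(4 - 1)
= 11×(1048576 - 1)/3
= 11×1048575/3
= 3844775

S_10 = 3844775


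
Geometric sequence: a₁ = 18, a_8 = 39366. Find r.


r^(n-1) = aₙ/a₁
r^7 = 39366/18 = 2187
r = 2187^(1/7)
= 3

r = 3


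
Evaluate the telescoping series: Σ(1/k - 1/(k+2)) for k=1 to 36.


Telescoping with gap 2: two head and two tail terms survive.
= (1 + 1/2) - (1/37 + 1/38)
= 3/2 - 1/37 - 1/38 = 1017/703

Sum = 1017/703


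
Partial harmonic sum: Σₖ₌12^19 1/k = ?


Σₖ₌12^19 1/k = 1/12 + 1/13 + 1/14 + 1/15 + 1/16 + 1/17 + 1/18 + 1/19
= 11171129/21162960
≈ 0.5279

Sum = 11171129/21162960 ≈ 0.5279


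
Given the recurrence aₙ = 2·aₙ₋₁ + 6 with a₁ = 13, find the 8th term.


Computing step by step:
a_1 = 13
a_2 = 32
a_3 = 70
a_4 = 146
a_5 = 298
a_6 = 602
a_7 = 1210
a_8 = 2426


a_8 = 2426


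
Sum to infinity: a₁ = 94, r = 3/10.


S∞ = a₁/(1-r) = 94/(1 - 3/10)
= 94/(7/10)
= 940/7

S∞ = 940/7


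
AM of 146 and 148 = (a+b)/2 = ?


AM = (146 + 148)/2 = 294/2 = 147

AM = 147


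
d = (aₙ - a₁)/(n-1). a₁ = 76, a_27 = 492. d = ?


d = (aₙ - a₁)/(n-1)
= (492 - 76)/(27-1)
= 416/26 = 16

d = 16


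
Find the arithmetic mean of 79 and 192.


AM = (79 + 192)/2 = 271/2 = 135.5

AM = 135.5


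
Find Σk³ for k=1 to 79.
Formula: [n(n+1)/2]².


n(n+1)/2 = 79×80/2 = 3160
Σk³ = 3160² = 9985600

Σk³ = 9985600


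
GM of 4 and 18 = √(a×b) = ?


GM = √(4×18) = √72 = 8.4853

GM = 8.4853


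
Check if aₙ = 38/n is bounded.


a₁ = 38, a₂ = 38/2, a₃ = 38/3, ...
0 < aₙ ≤ 38 for all n ≥ 1
Lower bound: 0, Upper bound: 38
The sequence IS bounded

Bounded (0 < aₙ ≤ 38)


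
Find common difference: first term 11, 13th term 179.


d = (aₙ - a₁)/(n-1)
= (179 - 11)/(13-1)
= 168/12 = 14

d = 14


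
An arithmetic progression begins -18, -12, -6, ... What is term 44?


aₙ = a₁ + (n-1)d
= -18 + (44-1)×6
= -18 + 258
= 240

a_44 = 240


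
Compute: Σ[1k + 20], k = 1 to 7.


Σ(1k+20) = 1·Σk + 20·n
= 1·28 + 20·7
= 28 + 140 = 168

Σ = 168


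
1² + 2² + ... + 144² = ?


n = 144
n(n+1)(2n+1)/6 = 144×145×289/6
= 6034320/6 = 1005720

Σk² = 1005720


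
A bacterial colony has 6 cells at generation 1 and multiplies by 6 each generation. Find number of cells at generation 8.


aₙ = a₁·r^(n-1)
= 6×6^7
= 6×279936
= 1679616

a_8 = 1679616


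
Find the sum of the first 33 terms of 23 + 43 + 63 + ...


aₙ = 23 + (33-1)×20 = 663
Sₙ = n(a₁+aₙ)/2 = 33×(23+663)/2
= 33×686/2 = 11319

S_33 = 11319


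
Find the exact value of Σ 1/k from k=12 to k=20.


Σₖ₌12^20 1/k = 1/12 + 1/13 + 1/14 + 1/15 + 1/16 + 1/17 + 1/18 + 1/19 + 1/20
= 12229277/21162960
≈ 0.5779

Sum = 12229277/21162960 ≈ 0.5779


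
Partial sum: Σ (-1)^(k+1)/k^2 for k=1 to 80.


S = 1 - 1/4 + 1/9 - 1/16 + 1/25 - 1/36 + 1/49 - 1/64 ± ...
= 0.8224
(Full series converges to +π²/12 ≈ +0.8225)

S_80 = 0.8224


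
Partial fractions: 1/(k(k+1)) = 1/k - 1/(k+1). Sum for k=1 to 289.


1/(k(k+1)) = 1/k - 1/(k+1) (partial fractions)
Telescoping: Σ = 1 - 1/290 = 289/290

Sum = 289/290


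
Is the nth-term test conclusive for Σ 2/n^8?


lim(n→∞) 2/n^8 = 0
lim aₙ = 0 → nth-term test is INCONCLUSIVE
(Need other tests; this is actually a convergent p-series with p=8 > 1)

Inconclusive (lim aₙ = 0; need another test)


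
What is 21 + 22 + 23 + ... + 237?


Σₖ₌21^237 k = Σₖ₌₁^237 k − Σₖ₌₁^20 k
= 237·238/2 − 20·21/2
= 28203 − 210 = 27993

Σk = 27993


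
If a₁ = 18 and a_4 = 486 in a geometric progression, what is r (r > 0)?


r^(n-1) = aₙ/a₁
r^3 = 486/18 = 27
r = 27^(1/3)
= 3

r = 3


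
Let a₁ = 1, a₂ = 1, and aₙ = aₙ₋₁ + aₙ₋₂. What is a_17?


Computing iteratively: 1, 1, 2, 3, 5, 8, 13, 21, 34, 55, 89, 144, ...
a_17 = 1597

a_17 = 1597


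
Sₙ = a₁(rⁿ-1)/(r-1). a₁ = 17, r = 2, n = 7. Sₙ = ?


Sₙ = 17×(2^7 - 1)/(2 - 1)
= 17×(128 - 1)/1
= 17×127/1
= 2159

S_7 = 2159


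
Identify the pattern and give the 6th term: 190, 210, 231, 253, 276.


Pattern: triangular numbers: n(n+1)/2
Terms: 190, 210, 231, 253, 276
Next term = 300

Next term = 300


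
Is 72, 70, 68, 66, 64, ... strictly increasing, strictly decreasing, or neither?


Differences: -2, -2, -2, -2
All differences < 0 → strictly DECREASING

Monotonically decreasing


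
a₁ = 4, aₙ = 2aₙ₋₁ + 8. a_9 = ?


Computing step by step:
a_1 = 4
a_2 = 16
a_3 = 40
a_4 = 88
a_5 = 184
a_6 = 376
a_7 = 760
a_8 = 1528
a_9 = 3064


a_9 = 3064


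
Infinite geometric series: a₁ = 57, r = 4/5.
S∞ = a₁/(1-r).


S∞ = a₁/(1-r) = 57/(1 - 4/5)
= 57/(1/5)
= 285

S∞ = 285


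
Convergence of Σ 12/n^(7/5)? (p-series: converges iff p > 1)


p-series test: Σ c/n^p converges if p > 1, diverges if p ≤ 1 (constant c > 0 doesn't affect convergence).
p = 7/5
7/5 > 1 → CONVERGES

Converges (p = 7/5 > 1)


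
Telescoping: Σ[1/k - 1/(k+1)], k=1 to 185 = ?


Telescoping: adjacent terms cancel.
= 1/1 - 1/186
= 1 - 1/186 = 185/186

Sum = 185/186


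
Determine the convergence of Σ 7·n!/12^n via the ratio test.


aₙ = 7·n!/12^n
a_{n+1}/aₙ = (n+1)!/12^(n+1) × 12^n/n!  (constant 7 cancels)
= (n+1)/12
L = lim(n→∞) (n+1)/12 = ∞
L > 1 → series DIVERGES

Diverges (ratio test: L = ∞ > 1)


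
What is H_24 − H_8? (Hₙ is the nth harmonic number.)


Σₖ₌9^24 1/k = 1/9 + 1/10 + 1/11 + ... + 1/24
= 1888438373/1784742960
≈ 1.0581

Sum = 1888438373/1784742960 ≈ 1.0581


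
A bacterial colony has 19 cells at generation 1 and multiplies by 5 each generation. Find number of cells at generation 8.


aₙ = a₁·r^(n-1)
= 19×5^7
= 19×78125
= 1484375

a_8 = 1484375


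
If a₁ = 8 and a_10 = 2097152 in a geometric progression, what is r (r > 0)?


r^(n-1) = aₙ/a₁
r^9 = 2097152/8 = 262144
r = 262144^(1/9)
= 4

r = 4


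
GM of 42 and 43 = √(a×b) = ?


GM = √(42×43) = √1806 = 42.4971

GM = 42.4971


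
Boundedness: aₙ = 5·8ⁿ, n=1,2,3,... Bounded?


aₙ = 5·8ⁿ → as n→∞, aₙ→∞ (since base 8 > 1)
No finite upper bound exists
The sequence is UNBOUNDED

Unbounded (aₙ → ∞ as n → ∞)


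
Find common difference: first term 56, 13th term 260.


d = (aₙ - a₁)/(n-1)
= (260 - 56)/(13-1)
= 204/12 = 17

d = 17


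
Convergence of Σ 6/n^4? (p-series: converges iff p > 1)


p-series test: Σ c/n^p converges if p > 1, diverges if p ≤ 1 (constant c > 0 doesn't affect convergence).
p = 4
4 > 1 → CONVERGES

Converges (p = 4 > 1)


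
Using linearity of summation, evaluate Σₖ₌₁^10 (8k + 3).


Σ(8k+3) = 8·Σk + 3·n
= 8·55 + 3·10
= 440 + 30 = 470

Σ = 470


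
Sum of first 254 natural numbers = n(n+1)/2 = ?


n(n+1)/2 = 254×255/2 = 64770/2 = 32385

Σk = 32385


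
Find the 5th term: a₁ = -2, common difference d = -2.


aₙ = a₁ + (n-1)d
= -2 + (5-1)×-2
= -2 - 8
= -10

a_5 = -10


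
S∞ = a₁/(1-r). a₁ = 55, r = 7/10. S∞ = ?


S∞ = a₁/(1-r) = 55/(1 - 7/10)
= 55/(3/10)
= 550/3

S∞ = 550/3


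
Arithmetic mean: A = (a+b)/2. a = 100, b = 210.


AM = (100 + 210)/2 = 310/2 = 155

AM = 155


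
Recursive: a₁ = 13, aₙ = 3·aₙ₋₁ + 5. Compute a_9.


Computing step by step:
a_1 = 13
a_2 = 44
a_3 = 137
a_4 = 416
a_5 = 1253
a_6 = 3764
a_7 = 11297
a_8 = 33896
a_9 = 101693


a_9 = 101693


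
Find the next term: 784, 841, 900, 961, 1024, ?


Pattern: perfect squares: n²
Terms: 784, 841, 900, 961, 1024
Next term = 1089

Next term = 1089


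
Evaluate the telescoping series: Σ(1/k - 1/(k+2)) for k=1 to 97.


Telescoping with gap 2: two head and two tail terms survive.
= (1 + 1/2) - (1/98 + 1/99)
= 3/2 - 1/98 - 1/99 = 7178/4851

Sum = 7178/4851


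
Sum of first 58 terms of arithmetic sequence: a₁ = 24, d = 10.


aₙ = 24 + (58-1)×10 = 594
Sₙ = n(a₁+aₙ)/2 = 58×(24+594)/2
= 58×618/2 = 17922

S_58 = 17922


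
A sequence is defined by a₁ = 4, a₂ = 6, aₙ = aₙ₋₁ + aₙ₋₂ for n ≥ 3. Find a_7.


Computing iteratively: 4, 6, 10, 16, 26, 42, 68
a_7 = 68

a_7 = 68


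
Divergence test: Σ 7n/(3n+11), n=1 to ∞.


lim(n→∞) 7n/(3n+11) = 7/3 = 7/3  (divide numerator and denominator by n)
lim aₙ = 7/3 ≠ 0 → series DIVERGES

Diverges (lim aₙ = 7/3 ≠ 0)


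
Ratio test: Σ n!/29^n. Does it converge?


aₙ = n!/29^n
a_{n+1}/aₙ = (n+1)!/29^(n+1) × 29^n/n!
= (n+1)/29
L = lim(n→∞) (n+1)/29 = ∞
L > 1 → series DIVERGES

Diverges (ratio test: L = ∞ > 1)


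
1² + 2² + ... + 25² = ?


n = 25
n(n+1)(2n+1)/6 = 25×26×51/6
= 33150/6 = 5525

Σk² = 5525


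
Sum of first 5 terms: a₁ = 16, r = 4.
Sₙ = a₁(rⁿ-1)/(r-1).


Sₙ = 16×(4^5 - 1)/(4 - 1)
= 16×(1024 - 1)/3
= 16×1023/3
= 5456

S_5 = 5456


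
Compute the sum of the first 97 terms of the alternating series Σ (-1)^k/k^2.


S = -1 + 1/4 - 1/9 + 1/16 - 1/25 + 1/36 - 1/49 + 1/64 ± ...
= -0.8225
(Full series converges to -π²/12 ≈ -0.8225)

S_97 = -0.8225


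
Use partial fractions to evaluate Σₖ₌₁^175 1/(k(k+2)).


1/(k(k+2)) = (1/2)·(1/k - 1/(k+2)) (partial fractions)
Telescoping: Σ = (1/2)·(1 + 1/2 - 1/176 - 1/177) = 46375/62304

Sum = 46375/62304


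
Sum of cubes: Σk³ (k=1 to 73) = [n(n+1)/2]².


n(n+1)/2 = 73×74/2 = 2701
Σk³ = 2701² = 7295401

Σk³ = 7295401


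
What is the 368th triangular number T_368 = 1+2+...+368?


n(n+1)/2 = 368×369/2 = 135792/2 = 67896

Σk = 67896


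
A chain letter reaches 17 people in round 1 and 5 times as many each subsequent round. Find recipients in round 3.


aₙ = a₁·r^(n-1)
= 17×5^2
= 17×25
= 425

a_3 = 425


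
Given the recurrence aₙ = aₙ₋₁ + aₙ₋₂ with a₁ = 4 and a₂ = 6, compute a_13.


Computing iteratively: 4, 6, 10, 16, 26, 42, 68, 110, 178, 288, 466, 754, ...
a_13 = 1220

a_13 = 1220


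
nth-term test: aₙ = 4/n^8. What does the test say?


lim(n→∞) 4/n^8 = 0
lim aₙ = 0 → nth-term test is INCONCLUSIVE
(Need other tests; this is actually a convergent p-series with p=8 > 1)

Inconclusive (lim aₙ = 0; need another test)


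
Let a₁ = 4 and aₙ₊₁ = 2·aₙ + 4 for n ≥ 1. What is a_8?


Computing step by step:
a_1 = 4
a_2 = 12
a_3 = 28
a_4 = 60
a_5 = 124
a_6 = 252
a_7 = 508
a_8 = 1020


a_8 = 1020


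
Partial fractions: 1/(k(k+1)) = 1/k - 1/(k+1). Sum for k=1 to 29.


1/(k(k+1)) = 1/k - 1/(k+1) (partial fractions)
Telescoping: Σ = 1 - 1/30 = 29/30

Sum = 29/30


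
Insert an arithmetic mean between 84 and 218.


AM = (84 + 218)/2 = 302/2 = 151

AM = 151


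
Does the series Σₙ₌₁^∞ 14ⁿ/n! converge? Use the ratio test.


aₙ = 14^n/n!
a_{n+1}/aₙ = 14^(n+1)/(n+1)! × n!/14^n
= 14/(n+1)
L = lim(n→∞) 14/(n+1) = 0
L < 1 → series CONVERGES

Converges (ratio test: L = 0 < 1)


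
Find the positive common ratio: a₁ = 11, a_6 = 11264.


r^(n-1) = aₙ/a₁
r^5 = 11264/11 = 1024
r = 1024^(1/5)
= 4

r = 4


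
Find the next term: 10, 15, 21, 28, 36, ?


Pattern: triangular numbers: n(n+1)/2
Terms: 10, 15, 21, 28, 36
Next term = 45

Next term = 45


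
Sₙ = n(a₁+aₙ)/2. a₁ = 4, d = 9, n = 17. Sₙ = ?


aₙ = 4 + (17-1)×9 = 148
Sₙ = n(a₁+aₙ)/2 = 17×(4+148)/2
= 17×152/2 = 1292

S_17 = 1292


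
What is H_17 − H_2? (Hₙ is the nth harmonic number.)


Σₖ₌3^17 1/k = 1/3 + 1/4 + 1/5 + ... + 1/17
= 23763863/12252240
≈ 1.9396

Sum = 23763863/12252240 ≈ 1.9396


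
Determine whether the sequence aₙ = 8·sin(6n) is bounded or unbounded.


For all n, -1 ≤ sin(6n) ≤ 1, so -8 ≤ 8·sin(6n) ≤ 8
Lower bound: -8, Upper bound: 8
The sequence IS bounded

Bounded (-8 ≤ aₙ ≤ 8)


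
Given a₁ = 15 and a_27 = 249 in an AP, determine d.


d = (aₙ - a₁)/(n-1)
= (249 - 15)/(27-1)
= 234/26 = 9

d = 9


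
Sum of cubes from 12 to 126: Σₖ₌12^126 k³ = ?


Σₖ₌12^126 k³ = [126·127/2]² − [11·12/2]²
= 64016001 − 4356 = 64011645

Σk³ = 64011645


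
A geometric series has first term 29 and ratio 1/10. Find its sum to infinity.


S∞ = a₁/(1-r) = 29/(1 - 1/10)
= 29/(9/10)
= 290/9

S∞ = 290/9


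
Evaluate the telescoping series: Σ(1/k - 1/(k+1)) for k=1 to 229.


Telescoping: adjacent terms cancel.
= 1/1 - 1/230
= 1 - 1/230 = 229/230

Sum = 229/230


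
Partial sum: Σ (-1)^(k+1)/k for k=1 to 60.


S = 1 - 1/2 + 1/3 - 1/4 + 1/5 - 1/6 + 1/7 - 1/8 ± ...
= 0.6849
(Full series converges to +ln(2) ≈ +0.6931)

S_60 = 0.6849


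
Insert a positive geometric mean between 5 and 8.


GM = √(5×8) = √40 = 6.3246

GM = 6.3246


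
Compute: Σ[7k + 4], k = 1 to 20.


Σ(7k+4) = 7·Σk + 4·n
= 7·210 + 4·20
= 1470 + 80 = 1550

Σ = 1550


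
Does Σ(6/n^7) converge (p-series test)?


p-series test: Σ c/n^p converges if p > 1, diverges if p ≤ 1 (constant c > 0 doesn't affect convergence).
p = 7
7 > 1 → CONVERGES

Converges (p = 7 > 1)


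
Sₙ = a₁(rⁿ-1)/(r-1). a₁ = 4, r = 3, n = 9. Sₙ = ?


Sₙ = 4×(3^9 - 1)/(3 - 1)
= 4×(19683 - 1)/2
= 4×19682/2
= 39364

S_9 = 39364


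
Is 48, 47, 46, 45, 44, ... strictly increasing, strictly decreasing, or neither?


Differences: -1, -1, -1, -1
All differences < 0 → strictly DECREASING

Monotonically decreasing


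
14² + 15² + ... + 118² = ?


Σₖ₌14^118 k² = Σₖ₌₁^118 k² − Σₖ₌₁^13 k²
= 118·119·237/6 − 13·14·27/6
= 554659 − 819 = 553840

Σk² = 553840


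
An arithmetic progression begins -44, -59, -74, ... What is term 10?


aₙ = a₁ + (n-1)d
= -44 + (10-1)×-15
= -44 - 135
= -179

a_10 = -179


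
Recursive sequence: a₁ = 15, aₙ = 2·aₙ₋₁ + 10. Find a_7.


Computing step by step:
a_1 = 15
a_2 = 40
a_3 = 90
a_4 = 190
a_5 = 390
a_6 = 790
a_7 = 1590


a_7 = 1590


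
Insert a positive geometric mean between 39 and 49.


GM = √(39×49) = √1911 = 43.715

GM = 43.715


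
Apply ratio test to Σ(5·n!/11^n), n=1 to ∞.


aₙ = 5·n!/11^n
a_{n+1}/aₙ = (n+1)!/11^(n+1) × 11^n/n!  (constant 5 cancels)
= (n+1)/11
L = lim(n→∞) (n+1)/11 = ∞
L > 1 → series DIVERGES

Diverges (ratio test: L = ∞ > 1)


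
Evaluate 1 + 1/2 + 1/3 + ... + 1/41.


H_41 = 1/1 + 1/2 + 1/3 + ... + 1/41
= 85691034670497533/19914562703599200
≈ 4.3029

H_41 = 85691034670497533/19914562703599200 ≈ 4.3029


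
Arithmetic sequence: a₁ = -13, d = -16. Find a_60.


aₙ = a₁ + (n-1)d
= -13 + (60-1)×-16
= -13 - 944
= -957

a_60 = -957


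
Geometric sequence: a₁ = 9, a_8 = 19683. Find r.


r^(n-1) = aₙ/a₁
r^7 = 19683/9 = 2187
r = 2187^(1/7)
= 3

r = 3


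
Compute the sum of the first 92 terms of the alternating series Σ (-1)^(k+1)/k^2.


S = 1 - 1/4 + 1/9 - 1/16 + 1/25 - 1/36 + 1/49 - 1/64 ± ...
= 0.8224
(Full series converges to +π²/12 ≈ +0.8225)

S_92 = 0.8224


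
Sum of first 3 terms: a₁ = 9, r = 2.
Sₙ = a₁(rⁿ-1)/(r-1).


Sₙ = 9×(2^3 - 1)/(2 - 1)
= 9×(8 - 1)/1
= 9×7/1
= 63

S_3 = 63


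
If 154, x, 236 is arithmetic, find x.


AM = (154 + 236)/2 = 390/2 = 195

AM = 195


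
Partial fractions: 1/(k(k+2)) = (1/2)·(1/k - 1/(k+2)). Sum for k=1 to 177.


1/(k(k+2)) = (1/2)·(1/k - 1/(k+2)) (partial fractions)
Telescoping: Σ = (1/2)·(1 + 1/2 - 1/178 - 1/179) = 11859/15931

Sum = 11859/15931


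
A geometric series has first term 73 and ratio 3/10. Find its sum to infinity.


S∞ = a₁/(1-r) = 73/(1 - 3/10)
= 73/(7/10)
= 730/7

S∞ = 730/7


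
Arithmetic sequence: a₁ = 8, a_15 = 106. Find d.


d = (aₙ - a₁)/(n-1)
= (106 - 8)/(15-1)
= 98/14 = 7

d = 7


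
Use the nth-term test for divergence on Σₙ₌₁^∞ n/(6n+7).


lim(n→∞) n/(6n+7) = 1/6 = 1/6  (divide numerator and denominator by n)
lim aₙ = 1/6 ≠ 0 → series DIVERGES

Diverges (lim aₙ = 1/6 ≠ 0)


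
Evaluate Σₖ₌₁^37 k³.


n(n+1)/2 = 37×38/2 = 703
Σk³ = 703² = 494209

Σk³ = 494209


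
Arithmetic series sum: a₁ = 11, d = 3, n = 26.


aₙ = 11 + (26-1)×3 = 86
Sₙ = n(a₁+aₙ)/2 = 26×(11+86)/2
= 26×97/2 = 1261

S_26 = 1261


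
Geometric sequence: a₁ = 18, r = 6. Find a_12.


aₙ = a₁·r^(n-1)
= 18×6^11
= 18×362797056
= 6530347008

a_12 = 6530347008


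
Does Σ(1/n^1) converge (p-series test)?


p-series test: Σ c/n^p converges if p > 1, diverges if p ≤ 1 (constant c > 0 doesn't affect convergence).
p = 1
1 ≤ 1 → DIVERGES

Diverges (p = 1 ≤ 1)


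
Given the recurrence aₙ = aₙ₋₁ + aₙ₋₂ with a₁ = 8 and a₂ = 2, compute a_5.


Computing iteratively: 8, 2, 10, 12, 22
a_5 = 22

a_5 = 22


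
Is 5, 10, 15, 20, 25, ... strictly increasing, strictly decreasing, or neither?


Differences: 5, 5, 5, 5
All differences > 0 → strictly INCREASING

Monotonically increasing


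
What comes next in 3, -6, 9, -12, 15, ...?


Pattern: alternating sign, magnitude arithmetic (d=3)
Terms: 3, -6, 9, -12, 15
Next term = -18

Next term = -18


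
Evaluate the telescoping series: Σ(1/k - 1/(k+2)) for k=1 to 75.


Telescoping with gap 2: two head and two tail terms survive.
= (1 + 1/2) - (1/76 + 1/77)
= 3/2 - 1/76 - 1/77 = 8625/5852

Sum = 8625/5852


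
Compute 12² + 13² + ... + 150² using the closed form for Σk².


Σₖ₌12^150 k² = Σₖ₌₁^150 k² − Σₖ₌₁^11 k²
= 150·151·301/6 − 11·12·23/6
= 1136275 − 506 = 1135769

Σk² = 1135769


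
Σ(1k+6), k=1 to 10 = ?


Σ(1k+6) = 1·Σk + 6·n
= 1·55 + 6·10
= 55 + 60 = 115

Σ = 115


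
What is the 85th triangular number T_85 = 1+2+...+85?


n(n+1)/2 = 85×86/2 = 7310/2 = 3655

Σk = 3655


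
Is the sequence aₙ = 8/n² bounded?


a₁ = 8, a₂ = 8/4, a₃ = 8/9, ...
0 < aₙ ≤ 8 for all n ≥ 1
The sequence IS bounded

Bounded (0 < aₙ ≤ 8)


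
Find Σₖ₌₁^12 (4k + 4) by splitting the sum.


Σ(4k+4) = 4·Σk + 4·n
= 4·78 + 4·12
= 312 + 48 = 360

Σ = 360


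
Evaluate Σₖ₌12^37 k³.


Σₖ₌12^37 k³ = [37·38/2]² − [11·12/2]²
= 494209 − 4356 = 489853

Σk³ = 489853


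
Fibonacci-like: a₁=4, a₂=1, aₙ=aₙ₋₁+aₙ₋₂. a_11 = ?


Computing iteratively: 4, 1, 5, 6, 11, 17, 28, 45, 73, 118, 191
a_11 = 191

a_11 = 191


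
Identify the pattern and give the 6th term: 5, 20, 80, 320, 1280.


Pattern: geometric (r=4)
Terms: 5, 20, 80, 320, 1280
Next term = 5120

Next term = 5120


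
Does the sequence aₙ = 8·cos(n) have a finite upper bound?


For all n, -1 ≤ cos(n) ≤ 1, so -8 ≤ 8·cos(n) ≤ 8
Lower bound: -8, Upper bound: 8
The sequence IS bounded

Bounded (-8 ≤ aₙ ≤ 8)


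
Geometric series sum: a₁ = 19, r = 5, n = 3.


Sₙ = 19×(5^3 - 1)/(5 - 1)
= 19×(125 - 1)/4
= 19×124/4
= 589

S_3 = 589


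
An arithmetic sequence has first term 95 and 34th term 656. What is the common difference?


d = (aₙ - a₁)/(n-1)
= (656 - 95)/(34-1)
= 561/33 = 17

d = 17


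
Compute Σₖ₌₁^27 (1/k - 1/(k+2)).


Telescoping with gap 2: two head and two tail terms survive.
= (1 + 1/2) - (1/28 + 1/29)
= 3/2 - 1/28 - 1/29 = 1161/812

Sum = 1161/812


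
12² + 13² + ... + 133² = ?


Σₖ₌12^133 k² = Σₖ₌₁^133 k² − Σₖ₌₁^11 k²
= 133·134·267/6 − 11·12·23/6
= 793079 − 506 = 792573

Σk² = 792573


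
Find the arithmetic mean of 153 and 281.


AM = (153 + 281)/2 = 434/2 = 217

AM = 217


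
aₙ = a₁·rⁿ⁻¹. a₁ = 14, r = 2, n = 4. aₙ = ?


aₙ = a₁·r^(n-1)
= 14×2^3
= 14×8
= 112

a_4 = 112


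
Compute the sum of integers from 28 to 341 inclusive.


Σₖ₌28^341 k = Σₖ₌₁^341 k − Σₖ₌₁^27 k
= 341·342/2 − 27·28/2
= 58311 − 378 = 57933

Σk = 57933


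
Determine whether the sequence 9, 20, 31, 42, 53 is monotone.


Differences: 11, 11, 11, 11
All differences > 0 → strictly INCREASING

Monotonically increasing


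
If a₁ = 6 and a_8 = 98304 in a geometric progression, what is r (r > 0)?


r^(n-1) = aₙ/a₁
r^7 = 98304/6 = 16384
r = 16384^(1/7)
= 4

r = 4


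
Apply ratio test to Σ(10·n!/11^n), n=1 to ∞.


aₙ = 10·n!/11^n
a_{n+1}/aₙ = (n+1)!/11^(n+1) × 11^n/n!  (constant 10 cancels)
= (n+1)/11
L = lim(n→∞) (n+1)/11 = ∞
L > 1 → series DIVERGES

Diverges (ratio test: L = ∞ > 1)


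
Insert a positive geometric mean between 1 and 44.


GM = √(1×44) = √44 = 6.6332

GM = 6.6332


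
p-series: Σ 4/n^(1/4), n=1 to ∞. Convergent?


p-series test: Σ c/n^p converges if p > 1, diverges if p ≤ 1 (constant c > 0 doesn't affect convergence).
p = 1/4
1/4 ≤ 1 → DIVERGES

Diverges (p = 1/4 ≤ 1)


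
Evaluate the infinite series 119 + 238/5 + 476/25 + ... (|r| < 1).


S∞ = a₁/(1-r) = 119/(1 - 2/5)
= 119/(3/5)
= 595/3

S∞ = 595/3


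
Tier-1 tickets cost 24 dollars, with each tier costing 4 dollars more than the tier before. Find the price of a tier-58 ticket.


aₙ = a₁ + (n-1)d
= 24 + (58-1)×4
= 24 + 228
= 252

a_58 = 252


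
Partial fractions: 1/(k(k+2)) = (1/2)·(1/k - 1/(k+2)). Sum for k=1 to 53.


1/(k(k+2)) = (1/2)·(1/k - 1/(k+2)) (partial fractions)
Telescoping: Σ = (1/2)·(1 + 1/2 - 1/54 - 1/55) = 2173/2970

Sum = 2173/2970


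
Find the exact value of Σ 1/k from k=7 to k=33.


Σₖ₌7^33 1/k = 1/7 + 1/8 + 1/9 + ... + 1/33
= 21513480570229/13127595717600
≈ 1.6388

Sum = 21513480570229/13127595717600 ≈ 1.6388


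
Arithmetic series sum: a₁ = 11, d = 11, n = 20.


aₙ = 11 + (20-1)×11 = 220
Sₙ = n(a₁+aₙ)/2 = 20×(11+220)/2
= 20×231/2 = 2310

S_20 = 2310


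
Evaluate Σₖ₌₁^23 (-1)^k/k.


S = -1 + 1/2 - 1/3 + 1/4 - 1/5 + 1/6 - 1/7 + 1/8 ± ...
= -0.7144
(Full series converges to -ln(2) ≈ -0.6931)

S_23 = -0.7144


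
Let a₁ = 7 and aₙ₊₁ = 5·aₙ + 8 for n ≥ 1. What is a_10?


Computing step by step:
a_1 = 7
a_2 = 43
a_3 = 223
a_4 = 1123
a_5 = 5623
a_6 = 28123
a_7 = 140623
a_8 = 703123
a_9 = 3515623
a_10 = 17578123


a_10 = 17578123


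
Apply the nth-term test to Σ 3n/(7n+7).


lim(n→∞) 3n/(7n+7) = 3/7 = 3/7  (divide numerator and denominator by n)
lim aₙ = 3/7 ≠ 0 → series DIVERGES

Diverges (lim aₙ = 3/7 ≠ 0)


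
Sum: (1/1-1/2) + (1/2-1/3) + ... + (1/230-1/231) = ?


Telescoping: adjacent terms cancel.
= 1/1 - 1/231
= 1 - 1/231 = 230/231

Sum = 230/231


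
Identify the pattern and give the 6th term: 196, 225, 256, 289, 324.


Pattern: perfect squares: n²
Terms: 196, 225, 256, 289, 324
Next term = 361

Next term = 361


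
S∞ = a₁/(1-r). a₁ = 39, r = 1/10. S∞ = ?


S∞ = a₁/(1-r) = 39/(1 - 1/10)
= 39/(9/10)
= 130/3

S∞ = 130/3


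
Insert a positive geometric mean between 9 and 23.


GM = √(9×23) = √207 = 14.3875

GM = 14.3875


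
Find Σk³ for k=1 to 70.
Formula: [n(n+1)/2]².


n(n+1)/2 = 70×71/2 = 2485
Σk³ = 2485² = 6175225

Σk³ = 6175225


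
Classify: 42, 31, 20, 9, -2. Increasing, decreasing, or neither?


Differences: -11, -11, -11, -11
All differences < 0 → strictly DECREASING

Monotonically decreasing


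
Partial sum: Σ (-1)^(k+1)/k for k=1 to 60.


S = 1 - 1/2 + 1/3 - 1/4 + 1/5 - 1/6 + 1/7 - 1/8 ± ...
= 0.6849
(Full series converges to +ln(2) ≈ +0.6931)

S_60 = 0.6849


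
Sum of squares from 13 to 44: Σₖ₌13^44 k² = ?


Σₖ₌13^44 k² = Σₖ₌₁^44 k² − Σₖ₌₁^12 k²
= 44·45·89/6 − 12·13·25/6
= 29370 − 650 = 28720

Σk² = 28720


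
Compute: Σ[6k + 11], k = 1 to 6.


Σ(6k+11) = 6·Σk + 11·n
= 6·21 + 11·6
= 126 + 66 = 192

Σ = 192


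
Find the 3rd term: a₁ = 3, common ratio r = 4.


aₙ = a₁·r^(n-1)
= 3×4^2
= 3×16
= 48

a_3 = 48


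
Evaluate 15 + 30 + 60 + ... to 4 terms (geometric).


Sₙ = 15×(2^4 - 1)/(2 - 1)
= 15×(16 - 1)/1
= 15×15/1
= 225

S_4 = 225


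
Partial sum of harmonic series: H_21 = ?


H_21 = 1/1 + 1/2 + 1/3 + ... + 1/21
= 18858053/5173168
≈ 3.6454

H_21 = 18858053/5173168 ≈ 3.6454


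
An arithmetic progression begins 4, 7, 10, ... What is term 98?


aₙ = a₁ + (n-1)d
= 4 + (98-1)×3
= 4 + 291
= 295

a_98 = 295


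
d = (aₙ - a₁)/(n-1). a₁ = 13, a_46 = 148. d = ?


d = (aₙ - a₁)/(n-1)
= (148 - 13)/(46-1)
= 135/45 = 3

d = 3


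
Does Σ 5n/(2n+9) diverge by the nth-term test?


lim(n→∞) 5n/(2n+9) = 5/2 = 5/2  (divide numerator and denominator by n)
lim aₙ = 5/2 ≠ 0 → series DIVERGES

Diverges (lim aₙ = 5/2 ≠ 0)


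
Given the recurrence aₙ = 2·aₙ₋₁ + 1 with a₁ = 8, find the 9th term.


Computing step by step:
a_1 = 8
a_2 = 17
a_3 = 35
a_4 = 71
a_5 = 143
a_6 = 287
a_7 = 575
a_8 = 1151
a_9 = 2303


a_9 = 2303


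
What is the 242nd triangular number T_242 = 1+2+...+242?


n(n+1)/2 = 242×243/2 = 58806/2 = 29403

Σk = 29403


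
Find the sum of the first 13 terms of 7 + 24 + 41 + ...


aₙ = 7 + (13-1)×17 = 211
Sₙ = n(a₁+aₙ)/2 = 13×(7+211)/2
= 13×218/2 = 1417

S_13 = 1417


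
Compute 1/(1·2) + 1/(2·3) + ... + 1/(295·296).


1/(k(k+1)) = 1/k - 1/(k+1) (partial fractions)
Telescoping: Σ = 1 - 1/296 = 295/296

Sum = 295/296


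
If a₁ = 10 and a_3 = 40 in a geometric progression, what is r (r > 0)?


r^(n-1) = aₙ/a₁
r^2 = 40/10 = 4
r = 4^(1/2)
= ±2; taking r > 0 gives r = 2

r = 2


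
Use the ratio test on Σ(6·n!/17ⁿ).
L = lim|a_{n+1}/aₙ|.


aₙ = 6·n!/17^n
a_{n+1}/aₙ = (n+1)!/17^(n+1) × 17^n/n!  (constant 6 cancels)
= (n+1)/17
L = lim(n→∞) (n+1)/17 = ∞
L > 1 → series DIVERGES

Diverges (ratio test: L = ∞ > 1)


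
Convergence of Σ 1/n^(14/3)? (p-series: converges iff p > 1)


p-series test: Σ c/n^p converges if p > 1, diverges if p ≤ 1 (constant c > 0 doesn't affect convergence).
p = 14/3
14/3 > 1 → CONVERGES

Converges (p = 14/3 > 1)


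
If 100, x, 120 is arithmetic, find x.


AM = (100 + 120)/2 = 220/2 = 110

AM = 110


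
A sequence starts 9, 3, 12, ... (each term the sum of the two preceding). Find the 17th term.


Computing iteratively: 9, 3, 12, 15, 27, 42, 69, 111, 180, 291, 471, 762, ...
a_17 = 8451

a_17 = 8451


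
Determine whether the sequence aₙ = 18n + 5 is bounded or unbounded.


aₙ = 18n + 5 → as n→∞, aₙ→∞
No finite upper bound exists
The sequence is UNBOUNDED

Unbounded (aₙ → ∞ as n → ∞)


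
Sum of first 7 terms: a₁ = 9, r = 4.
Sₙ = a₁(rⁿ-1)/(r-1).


Sₙ = 9×(4^7 - 1)/(4 - 1)
= 9×(16384 - 1)/3
= 9×16383/3
= 49149

S_7 = 49149


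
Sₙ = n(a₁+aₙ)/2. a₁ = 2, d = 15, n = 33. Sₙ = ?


aₙ = 2 + (33-1)×15 = 482
Sₙ = n(a₁+aₙ)/2 = 33×(2+482)/2
= 33×484/2 = 7986

S_33 = 7986


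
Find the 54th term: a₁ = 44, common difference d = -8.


aₙ = a₁ + (n-1)d
= 44 + (54-1)×-8
= 44 - 424
= -380

a_54 = -380


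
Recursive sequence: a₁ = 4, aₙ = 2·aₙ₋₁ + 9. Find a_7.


Computing step by step:
a_1 = 4
a_2 = 17
a_3 = 43
a_4 = 95
a_5 = 199
a_6 = 407
a_7 = 823


a_7 = 823


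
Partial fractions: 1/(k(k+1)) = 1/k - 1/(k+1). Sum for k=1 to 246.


1/(k(k+1)) = 1/k - 1/(k+1) (partial fractions)
Telescoping: Σ = 1 - 1/247 = 246/247

Sum = 246/247


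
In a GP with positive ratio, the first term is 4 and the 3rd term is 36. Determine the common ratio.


r^(n-1) = aₙ/a₁
r^2 = 36/4 = 9
r = 9^(1/2)
= ±3; taking r > 0 gives r = 3

r = 3


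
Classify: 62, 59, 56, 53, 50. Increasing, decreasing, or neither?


Differences: -3, -3, -3, -3
All differences < 0 → strictly DECREASING

Monotonically decreasing


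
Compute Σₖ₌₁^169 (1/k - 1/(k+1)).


Telescoping: adjacent terms cancel.
= 1/1 - 1/170
= 1 - 1/170 = 169/170

Sum = 169/170


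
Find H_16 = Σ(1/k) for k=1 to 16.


H_16 = 1/1 + 1/2 + 1/3 + ... + 1/16
= 2436559/720720
≈ 3.3807

H_16 = 2436559/720720 ≈ 3.3807


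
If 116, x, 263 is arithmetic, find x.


AM = (116 + 263)/2 = 379/2 = 189.5

AM = 189.5


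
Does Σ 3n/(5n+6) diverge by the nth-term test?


lim(n→∞) 3n/(5n+6) = 3/5 = 3/5  (divide numerator and denominator by n)
lim aₙ = 3/5 ≠ 0 → series DIVERGES

Diverges (lim aₙ = 3/5 ≠ 0)


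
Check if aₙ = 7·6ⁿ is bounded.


aₙ = 7·6ⁿ → as n→∞, aₙ→∞ (since base 6 > 1)
No finite upper bound exists
The sequence is UNBOUNDED

Unbounded (aₙ → ∞ as n → ∞)


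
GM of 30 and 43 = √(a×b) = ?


GM = √(30×43) = √1290 = 35.9166

GM = 35.9166


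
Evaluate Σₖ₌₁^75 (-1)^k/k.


S = -1 + 1/2 - 1/3 + 1/4 - 1/5 + 1/6 - 1/7 + 1/8 ± ...
= -0.6998
(Full series converges to -ln(2) ≈ -0.6931)

S_75 = -0.6998


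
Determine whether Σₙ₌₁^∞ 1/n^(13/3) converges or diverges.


p-series test: Σ c/n^p converges if p > 1, diverges if p ≤ 1 (constant c > 0 doesn't affect convergence).
p = 13/3
13/3 > 1 → CONVERGES

Converges (p = 13/3 > 1)


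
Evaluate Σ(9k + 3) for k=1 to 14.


Σ(9k+3) = 9·Σk + 3·n
= 9·105 + 3·14
= 945 + 42 = 987

Σ = 987


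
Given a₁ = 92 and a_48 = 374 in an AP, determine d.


d = (aₙ - a₁)/(n-1)
= (374 - 92)/(48-1)
= 282/47 = 6

d = 6


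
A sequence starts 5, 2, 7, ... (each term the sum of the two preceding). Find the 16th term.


Computing iteratively: 5, 2, 7, 9, 16, 25, 41, 66, 107, 173, 280, 453, ...
a_16 = 3105

a_16 = 3105


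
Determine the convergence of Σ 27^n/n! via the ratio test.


aₙ = 27^n/n!
a_{n+1}/aₙ = 27^(n+1)/(n+1)! × n!/27^n
= 27/(n+1)
L = lim(n→∞) 27/(n+1) = 0
L < 1 → series CONVERGES

Converges (ratio test: L = 0 < 1)


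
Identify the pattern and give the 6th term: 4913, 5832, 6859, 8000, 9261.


Pattern: perfect cubes: n³
Terms: 4913, 5832, 6859, 8000, 9261
Next term = 10648

Next term = 10648


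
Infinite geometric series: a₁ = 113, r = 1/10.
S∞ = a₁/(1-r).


S∞ = a₁/(1-r) = 113/(1 - 1/10)
= 113/(9/10)
= 1130/9

S∞ = 1130/9


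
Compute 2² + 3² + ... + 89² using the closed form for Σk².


Σₖ₌2^89 k² = Σₖ₌₁^89 k² − Σₖ₌₁^1 k²
= 89·90·179/6 − 1·2·3/6
= 238965 − 1 = 238964

Σk² = 238964


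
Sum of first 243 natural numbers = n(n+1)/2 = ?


n(n+1)/2 = 243×244/2 = 59292/2 = 29646

Σk = 29646


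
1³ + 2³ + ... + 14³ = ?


n(n+1)/2 = 14×15/2 = 105
Σk³ = 105² = 11025

Σk³ = 11025


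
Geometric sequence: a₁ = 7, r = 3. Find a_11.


aₙ = a₁·r^(n-1)
= 7×3^10
= 7×59049
= 413343

a_11 = 413343


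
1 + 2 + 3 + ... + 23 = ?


n(n+1)/2 = 23×24/2 = 552/2 = 276

Σk = 276


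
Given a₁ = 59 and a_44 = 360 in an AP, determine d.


d = (aₙ - a₁)/(n-1)
= (360 - 59)/(44-1)
= 301/43 = 7

d = 7


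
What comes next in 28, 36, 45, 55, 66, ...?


Pattern: triangular numbers: n(n+1)/2
Terms: 28, 36, 45, 55, 66
Next term = 78

Next term = 78


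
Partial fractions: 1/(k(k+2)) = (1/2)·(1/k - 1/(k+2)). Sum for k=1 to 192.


1/(k(k+2)) = (1/2)·(1/k - 1/(k+2)) (partial fractions)
Telescoping: Σ = (1/2)·(1 + 1/2 - 1/193 - 1/194) = 13944/18721

Sum = 13944/18721


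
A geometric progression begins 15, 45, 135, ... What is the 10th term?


aₙ = a₁·r^(n-1)
= 15×3^9
= 15×19683
= 295245

a_10 = 295245


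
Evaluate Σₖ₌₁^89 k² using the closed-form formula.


n = 89
n(n+1)(2n+1)/6 = 89×90×179/6
= 1433790/6 = 238965

Σk² = 238965


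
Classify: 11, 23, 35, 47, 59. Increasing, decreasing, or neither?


Differences: 12, 12, 12, 12
All differences > 0 → strictly INCREASING

Monotonically increasing


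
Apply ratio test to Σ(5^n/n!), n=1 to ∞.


aₙ = 5^n/n!
a_{n+1}/aₙ = 5^(n+1)/(n+1)! × n!/5^n
= 5/(n+1)
L = lim(n→∞) 5/(n+1) = 0
L < 1 → series CONVERGES

Converges (ratio test: L = 0 < 1)


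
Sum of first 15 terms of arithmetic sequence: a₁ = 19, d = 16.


aₙ = 19 + (15-1)×16 = 243
Sₙ = n(a₁+aₙ)/2 = 15×(19+243)/2
= 15×262/2 = 1965

S_15 = 1965


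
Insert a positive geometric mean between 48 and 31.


GM = √(48×31) = √1488 = 38.5746

GM = 38.5746


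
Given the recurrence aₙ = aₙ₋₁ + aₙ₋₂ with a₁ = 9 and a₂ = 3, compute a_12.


Computing iteratively: 9, 3, 12, 15, 27, 42, 69, 111, 180, 291, 471, 762
a_12 = 762

a_12 = 762


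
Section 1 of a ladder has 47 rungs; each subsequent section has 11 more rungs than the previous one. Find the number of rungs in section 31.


aₙ = a₁ + (n-1)d
= 47 + (31-1)×11
= 47 + 330
= 377

a_31 = 377


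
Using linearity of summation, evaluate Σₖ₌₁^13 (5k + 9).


Σ(5k+9) = 5·Σk + 9·n
= 5·91 + 9·13
= 455 + 117 = 572

Σ = 572


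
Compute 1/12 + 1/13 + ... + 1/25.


Σₖ₌12^25 1/k = 1/12 + 1/13 + 1/14 + ... + 1/25
= 21311994931/26771144400
≈ 0.7961

Sum = 21311994931/26771144400 ≈ 0.7961


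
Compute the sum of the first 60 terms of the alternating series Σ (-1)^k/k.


S = -1 + 1/2 - 1/3 + 1/4 - 1/5 + 1/6 - 1/7 + 1/8 ± ...
= -0.6849
(Full series converges to -ln(2) ≈ -0.6931)

S_60 = -0.6849


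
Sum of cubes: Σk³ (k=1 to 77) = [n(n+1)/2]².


n(n+1)/2 = 77×78/2 = 3003
Σk³ = 3003² = 9018009

Σk³ = 9018009


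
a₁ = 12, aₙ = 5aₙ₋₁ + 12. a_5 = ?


Computing step by step:
a_1 = 12
a_2 = 72
a_3 = 372
a_4 = 1872
a_5 = 9372


a_5 = 9372


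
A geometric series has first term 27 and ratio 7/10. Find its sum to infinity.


S∞ = a₁/(1-r) = 27/(1 - 7/10)
= 27/(3/10)
= 90

S∞ = 90


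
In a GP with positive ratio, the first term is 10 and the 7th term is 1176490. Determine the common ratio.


r^(n-1) = aₙ/a₁
r^6 = 1176490/10 = 117649
r = 117649^(1/6)
= ±7; taking r > 0 gives r = 7

r = 7


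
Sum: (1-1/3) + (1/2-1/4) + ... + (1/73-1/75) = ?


Telescoping with gap 2: two head and two tail terms survive.
= (1 + 1/2) - (1/74 + 1/75)
= 3/2 - 1/74 - 1/75 = 4088/2775

Sum = 4088/2775


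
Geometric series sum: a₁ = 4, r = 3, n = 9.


Sₙ = 4×(3^9 - 1)/(3 - 1)
= 4×(19683 - 1)/2
= 4×19682/2
= 39364

S_9 = 39364


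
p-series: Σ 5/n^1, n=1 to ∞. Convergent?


p-series test: Σ c/n^p converges if p > 1, diverges if p ≤ 1 (constant c > 0 doesn't affect convergence).
p = 1
1 ≤ 1 → DIVERGES

Diverges (p = 1 ≤ 1)


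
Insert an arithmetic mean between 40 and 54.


AM = (40 + 54)/2 = 94/2 = 47

AM = 47


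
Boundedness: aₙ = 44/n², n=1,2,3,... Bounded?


a₁ = 44, a₂ = 44/4, a₃ = 44/9, ...
0 < aₙ ≤ 44 for all n ≥ 1
The sequence IS bounded

Bounded (0 < aₙ ≤ 44)


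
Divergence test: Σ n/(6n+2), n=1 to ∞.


lim(n→∞) n/(6n+2) = 1/6 = 1/6  (divide numerator and denominator by n)
lim aₙ = 1/6 ≠ 0 → series DIVERGES

Diverges (lim aₙ = 1/6 ≠ 0)


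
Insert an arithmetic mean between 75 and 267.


AM = (75 + 267)/2 = 342/2 = 171

AM = 171


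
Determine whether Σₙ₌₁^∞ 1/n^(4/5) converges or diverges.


p-series test: Σ c/n^p converges if p > 1, diverges if p ≤ 1 (constant c > 0 doesn't affect convergence).
p = 4/5
4/5 ≤ 1 → DIVERGES

Diverges (p = 4/5 ≤ 1)


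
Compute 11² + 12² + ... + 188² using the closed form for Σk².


Σₖ₌11^188 k² = Σₖ₌₁^188 k² − Σₖ₌₁^10 k²
= 188·189·377/6 − 10·11·21/6
= 2232594 − 385 = 2232209

Σk² = 2232209


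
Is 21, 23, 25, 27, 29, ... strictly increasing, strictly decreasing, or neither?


Differences: 2, 2, 2, 2
All differences > 0 → strictly INCREASING

Monotonically increasing


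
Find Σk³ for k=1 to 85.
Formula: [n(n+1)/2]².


n(n+1)/2 = 85×86/2 = 3655
Σk³ = 3655² = 13359025

Σk³ = 13359025


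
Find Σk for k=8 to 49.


Σₖ₌8^49 k = Σₖ₌₁^49 k − Σₖ₌₁^7 k
= 49·50/2 − 7·8/2
= 1225 − 28 = 1197

Σk = 1197


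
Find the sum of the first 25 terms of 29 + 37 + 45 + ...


aₙ = 29 + (25-1)×8 = 221
Sₙ = n(a₁+aₙ)/2 = 25×(29+221)/2
= 25×250/2 = 3125

S_25 = 3125


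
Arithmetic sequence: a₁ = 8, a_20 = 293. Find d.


d = (aₙ - a₁)/(n-1)
= (293 - 8)/(20-1)
= 285/19 = 15

d = 15


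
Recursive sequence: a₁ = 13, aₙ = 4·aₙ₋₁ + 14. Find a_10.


Computing step by step:
a_1 = 13
a_2 = 66
a_3 = 278
a_4 = 1126
a_5 = 4518
a_6 = 18086
a_7 = 72358
a_8 = 289446
a_9 = 1157798
a_10 = 4631206


a_10 = 4631206


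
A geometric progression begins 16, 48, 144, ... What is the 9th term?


aₙ = a₁·r^(n-1)
= 16×3^8
= 16×6561
= 104976

a_9 = 104976


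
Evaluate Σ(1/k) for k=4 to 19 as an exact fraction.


Σₖ₌4^19 1/k = 1/4 + 1/5 + 1/6 + ... + 1/19
= 133033679/77597520
≈ 1.7144

Sum = 133033679/77597520 ≈ 1.7144


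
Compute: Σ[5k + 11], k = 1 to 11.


Σ(5k+11) = 5·Σk + 11·n
= 5·66 + 11·11
= 330 + 121 = 451

Σ = 451


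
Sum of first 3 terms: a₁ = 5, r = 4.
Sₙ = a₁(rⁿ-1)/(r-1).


Sₙ = 5×(4^3 - 1)/(4 - 1)
= 5×(64 - 1)/3
= 5×63/3
= 105

S_3 = 105


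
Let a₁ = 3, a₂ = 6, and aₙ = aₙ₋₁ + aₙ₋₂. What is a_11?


Computing iteratively: 3, 6, 9, 15, 24, 39, 63, 102, 165, 267, 432
a_11 = 432

a_11 = 432


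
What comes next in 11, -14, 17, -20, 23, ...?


Pattern: alternating sign, magnitude arithmetic (d=3)
Terms: 11, -14, 17, -20, 23
Next term = -26

Next term = -26


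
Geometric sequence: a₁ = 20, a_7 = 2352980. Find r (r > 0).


r^(n-1) = aₙ/a₁
r^6 = 2352980/20 = 117649
r = 117649^(1/6)
= ±7; taking r > 0 gives r = 7

r = 7


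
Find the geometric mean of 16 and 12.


GM = √(16×12) = √192 = 13.8564

GM = 13.8564


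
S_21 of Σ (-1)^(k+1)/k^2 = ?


S = 1 - 1/4 + 1/9 - 1/16 + 1/25 - 1/36 + 1/49 - 1/64 ± ...
= 0.8235
(Full series converges to +π²/12 ≈ +0.8225)

S_21 = 0.8235


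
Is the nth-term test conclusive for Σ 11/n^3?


lim(n→∞) 11/n^3 = 0
lim aₙ = 0 → nth-term test is INCONCLUSIVE
(Need other tests; this is actually a convergent p-series with p=3 > 1)

Inconclusive (lim aₙ = 0; need another test)


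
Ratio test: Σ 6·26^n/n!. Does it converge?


aₙ = 6·26^n/n!
a_{n+1}/aₙ = 26^(n+1)/(n+1)! × n!/26^n  (constant 6 cancels)
= 26/(n+1)
L = lim(n→∞) 26/(n+1) = 0
L < 1 → series CONVERGES

Converges (ratio test: L = 0 < 1)


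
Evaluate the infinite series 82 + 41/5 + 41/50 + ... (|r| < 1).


S∞ = a₁/(1-r) = 82/(1 - 1/10)
= 82/(9/10)
= 820/9

S∞ = 820/9


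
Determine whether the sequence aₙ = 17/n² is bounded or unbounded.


a₁ = 17, a₂ = 17/4, a₃ = 17/9, ...
0 < aₙ ≤ 17 for all n ≥ 1
The sequence IS bounded

Bounded (0 < aₙ ≤ 17)


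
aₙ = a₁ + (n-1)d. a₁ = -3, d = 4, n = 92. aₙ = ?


aₙ = a₁ + (n-1)d
= -3 + (92-1)×4
= -3 + 364
= 361

a_92 = 361


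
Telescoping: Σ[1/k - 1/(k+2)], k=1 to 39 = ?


Telescoping with gap 2: two head and two tail terms survive.
= (1 + 1/2) - (1/40 + 1/41)
= 3/2 - 1/40 - 1/41 = 2379/1640

Sum = 2379/1640
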